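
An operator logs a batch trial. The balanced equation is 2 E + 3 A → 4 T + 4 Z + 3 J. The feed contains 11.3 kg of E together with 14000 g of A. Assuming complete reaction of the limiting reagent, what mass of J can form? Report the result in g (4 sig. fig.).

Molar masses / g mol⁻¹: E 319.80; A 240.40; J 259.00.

13730 g

n(E) = 11.30×1000 / 319.80 = 35.33 mol
n(A) = 14000 / 240.40 = 58.24 mol
n/ν → E: 17.67, A: 19.41; E is limiting.
n(J) = (3/2) × 35.33 = 53.00 mol
mass = 53.00 × 259.00 = 13730 g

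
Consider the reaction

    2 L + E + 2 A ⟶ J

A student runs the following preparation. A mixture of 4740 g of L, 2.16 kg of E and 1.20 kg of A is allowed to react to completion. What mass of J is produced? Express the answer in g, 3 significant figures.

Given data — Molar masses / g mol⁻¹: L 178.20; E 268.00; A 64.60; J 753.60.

6070 g

n(L) = 4740 / 178.20 = 26.60 mol
n(E) = 2.160×1000 / 268.00 = 8.060 mol
n(A) = 1.200×1000 / 64.60 = 18.58 mol
n/ν for L = 26.60/2 = 13.30
n/ν for E = 8.060/1 = 8.060
n/ν for A = 18.58/2 = 9.290
Smallest n/ν is E → limiting reagent.
n(J) = (1/1) × 8.060 = 8.060 mol
mass = 8.060 × 753.60 = 6074 g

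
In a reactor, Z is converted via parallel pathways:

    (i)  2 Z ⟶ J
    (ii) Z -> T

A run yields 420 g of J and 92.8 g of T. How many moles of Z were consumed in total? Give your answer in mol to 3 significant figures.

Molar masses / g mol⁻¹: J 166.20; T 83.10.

n(J) = 420 / 166.20 = 2.527 mol
n(T) = 92.8 / 83.10 = 1.117 mol
n(Z) via (i) = (2/1)×2.527 = 5.054 mol
n(Z) via (ii) = (1/1)×1.117 = 1.117 mol
total n(Z) = 5.054 + 1.117 = 6.171 mol

6.17 mol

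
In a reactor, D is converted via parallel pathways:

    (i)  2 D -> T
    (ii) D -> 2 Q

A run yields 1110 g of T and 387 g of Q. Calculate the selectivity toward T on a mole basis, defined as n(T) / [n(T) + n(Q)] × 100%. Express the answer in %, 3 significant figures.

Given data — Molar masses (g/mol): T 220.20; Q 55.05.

41.8 %

n(T) = 1110 / 220.20 = 5.041 mol
n(Q) = 387 / 55.05 = 7.030 mol
selectivity = 5.041/(5.041+7.030) × 100 = 41.76 %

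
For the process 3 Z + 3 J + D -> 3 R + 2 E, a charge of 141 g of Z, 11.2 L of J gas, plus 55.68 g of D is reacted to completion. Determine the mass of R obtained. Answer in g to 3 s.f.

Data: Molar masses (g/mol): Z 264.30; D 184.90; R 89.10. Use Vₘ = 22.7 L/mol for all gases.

n(Z) = 141.0 / 264.30 = 0.5335 mol
n(J) = 11.20 / 22.7 = 0.4934 mol
n(D) = 55.68 / 184.90 = 0.3011 mol
n/ν for Z = 0.5335/3 = 0.1778
n/ν for J = 0.4934/3 = 0.1645
n/ν for D = 0.3011/1 = 0.3011
Smallest n/ν is J → limiting reagent.
n(R) = (3/3) × 0.4934 = 0.4934 mol
mass = 0.4934 × 89.10 = 43.96 g

44.0 g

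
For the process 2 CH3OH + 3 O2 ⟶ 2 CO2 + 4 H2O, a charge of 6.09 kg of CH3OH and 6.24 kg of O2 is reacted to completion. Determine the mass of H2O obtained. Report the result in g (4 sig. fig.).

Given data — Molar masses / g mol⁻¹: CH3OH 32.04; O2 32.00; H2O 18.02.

n(CH3OH) = 6.090×1000 / 32.04 = 190.1 mol
n(O2) = 6.240×1000 / 32.00 = 195.0 mol
n/ν for CH3OH = 190.1/2 = 95.05
n/ν for O2 = 195.0/3 = 65.00
Smallest n/ν is O2 → limiting reagent.
n(H2O) = (4/3) × 195.0 = 260.0 mol
mass = 260.0 × 18.02 = 4685 g

4685 g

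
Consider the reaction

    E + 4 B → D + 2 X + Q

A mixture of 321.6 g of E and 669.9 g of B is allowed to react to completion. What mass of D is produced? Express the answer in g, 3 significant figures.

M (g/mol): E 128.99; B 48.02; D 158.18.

n(E) = 321.6 / 128.99 = 2.493 mol
n(B) = 669.9 / 48.02 = 13.95 mol
n/ν for E = 2.493/1 = 2.493
n/ν for B = 13.95/4 = 3.488
Smallest n/ν is E → limiting reagent.
n(D) = (1/1) × 2.493 = 2.493 mol
mass = 2.493 × 158.18 = 394.3 g

394 g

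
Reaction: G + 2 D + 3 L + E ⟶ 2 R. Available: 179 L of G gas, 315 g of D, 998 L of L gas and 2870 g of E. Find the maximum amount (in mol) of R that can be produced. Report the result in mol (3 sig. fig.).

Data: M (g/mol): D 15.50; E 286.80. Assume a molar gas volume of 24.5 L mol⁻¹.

14.6 mol

n(G) = 179.0 / 24.5 = 7.306 mol
n(D) = 315.0 / 15.50 = 20.32 mol
n(L) = 998.0 / 24.5 = 40.73 mol
n(E) = 2870 / 286.80 = 10.01 mol
n/ν for G = 7.306/1 = 7.306
n/ν for D = 20.32/2 = 10.16
n/ν for L = 40.73/3 = 13.58
n/ν for E = 10.01/1 = 10.01
Smallest n/ν is G → limiting reagent.
n(R) = (2/1) × 7.306 = 14.61 mol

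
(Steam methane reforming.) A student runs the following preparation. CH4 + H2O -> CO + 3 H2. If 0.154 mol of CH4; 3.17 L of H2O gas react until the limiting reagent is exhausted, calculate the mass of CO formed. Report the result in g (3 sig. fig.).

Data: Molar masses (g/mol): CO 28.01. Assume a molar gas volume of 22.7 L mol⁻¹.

3.91 g

n(CH4) = 0.1540 mol
n(H2O) = 3.170 / 22.7 = 0.1396 mol
n/ν for CH4 = 0.1540/1 = 0.1540
n/ν for H2O = 0.1396/1 = 0.1396
Smallest n/ν is H2O → limiting reagent.
n(CO) = (1/1) × 0.1396 = 0.1396 mol
mass = 0.1396 × 28.01 = 3.910 g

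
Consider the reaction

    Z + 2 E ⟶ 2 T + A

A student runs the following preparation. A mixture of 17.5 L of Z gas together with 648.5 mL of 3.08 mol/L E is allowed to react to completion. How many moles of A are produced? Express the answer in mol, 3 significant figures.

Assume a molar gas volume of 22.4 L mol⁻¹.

0.781 mol

n(Z) = 17.50 / 22.4 = 0.7813 mol
n(E) = 3.08 × 648.5/1000 = 1.997 mol
n/ν → Z: 0.7813, E: 0.9985; Z is limiting.
n(A) = (1/1) × 0.7813 = 0.7813 mol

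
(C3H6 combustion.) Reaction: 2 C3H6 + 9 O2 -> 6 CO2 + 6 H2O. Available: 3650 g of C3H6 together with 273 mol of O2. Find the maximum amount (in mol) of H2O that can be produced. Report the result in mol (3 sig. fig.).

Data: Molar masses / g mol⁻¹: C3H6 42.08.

182 mol

n(C3H6) = 3650 / 42.08 = 86.74 mol
n(O2) = 273.0 mol
n/ν for C3H6 = 86.74/2 = 43.37
n/ν for O2 = 273.0/9 = 30.33
Smallest n/ν is O2 → limiting reagent.
n(H2O) = (6/9) × 273.0 = 182.0 mol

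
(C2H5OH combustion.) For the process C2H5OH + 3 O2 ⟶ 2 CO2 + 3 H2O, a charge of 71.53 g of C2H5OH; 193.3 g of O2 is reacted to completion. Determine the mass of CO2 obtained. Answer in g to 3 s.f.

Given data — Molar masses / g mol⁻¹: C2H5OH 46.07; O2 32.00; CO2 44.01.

n(C2H5OH) = 71.53 / 46.07 = 1.553 mol
n(O2) = 193.3 / 32.00 = 6.041 mol
n/ν for C2H5OH = 1.553/1 = 1.553
n/ν for O2 = 6.041/3 = 2.014
Smallest n/ν is C2H5OH → limiting reagent.
n(CO2) = (2/1) × 1.553 = 3.106 mol
mass = 3.106 × 44.01 = 136.7 g

137 g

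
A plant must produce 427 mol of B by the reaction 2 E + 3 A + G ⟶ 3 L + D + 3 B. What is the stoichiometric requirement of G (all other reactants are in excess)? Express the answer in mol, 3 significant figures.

142 mol

n(B) = 427.0 mol
n(G) = (1/3) × 427.0 = 142.3 mol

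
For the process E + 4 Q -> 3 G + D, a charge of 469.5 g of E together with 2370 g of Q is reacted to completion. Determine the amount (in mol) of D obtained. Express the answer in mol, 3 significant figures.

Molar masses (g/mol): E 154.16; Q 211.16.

n(E) = 469.5 / 154.16 = 3.046 mol
n(Q) = 2370 / 211.16 = 11.22 mol
n/ν for E = 3.046/1 = 3.046
n/ν for Q = 11.22/4 = 2.805
Smallest n/ν is Q → limiting reagent.
n(D) = (1/4) × 11.22 = 2.805 mol

2.81 mol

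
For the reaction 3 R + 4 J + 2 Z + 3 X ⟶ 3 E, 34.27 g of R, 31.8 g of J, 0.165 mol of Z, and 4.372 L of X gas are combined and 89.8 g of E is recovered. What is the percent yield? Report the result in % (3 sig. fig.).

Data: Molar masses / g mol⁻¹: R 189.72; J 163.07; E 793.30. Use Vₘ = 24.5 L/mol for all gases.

77.4 %

n(R) = 34.27 / 189.72 = 0.1806 mol
n(J) = 31.80 / 163.07 = 0.1950 mol
n(Z) = 0.1650 mol
n(X) = 4.372 / 24.5 = 0.1784 mol
n/ν for R = 0.1806/3 = 0.06020
n/ν for J = 0.1950/4 = 0.04875
n/ν for Z = 0.1650/2 = 0.08250
n/ν for X = 0.1784/3 = 0.05947
Smallest n/ν is J → limiting reagent.
theoretical n(E) = (3/4) × 0.1950 = 0.1463 mol → 116.1 g
% yield = 89.8 / 116.1 × 100 = 77.35 %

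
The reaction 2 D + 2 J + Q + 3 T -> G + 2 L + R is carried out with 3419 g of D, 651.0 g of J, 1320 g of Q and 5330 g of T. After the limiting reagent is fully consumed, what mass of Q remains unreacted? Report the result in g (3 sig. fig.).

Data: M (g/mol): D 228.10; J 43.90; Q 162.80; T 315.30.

n(D) = 3419 / 228.10 = 14.99 mol
n(J) = 651.0 / 43.90 = 14.83 mol
n(Q) = 1320 / 162.80 = 8.108 mol
n(T) = 5330 / 315.30 = 16.90 mol
n/ν for D = 14.99/2 = 7.495
n/ν for J = 14.83/2 = 7.415
n/ν for Q = 8.108/1 = 8.108
n/ν for T = 16.90/3 = 5.633
Smallest n/ν is T → limiting reagent.
Q consumed = (1/3) × 16.90 = 5.633 mol
Q remaining = 8.108 − 5.633 = 2.475 mol
mass = 2.475 × 162.80 = 402.9 g

403 g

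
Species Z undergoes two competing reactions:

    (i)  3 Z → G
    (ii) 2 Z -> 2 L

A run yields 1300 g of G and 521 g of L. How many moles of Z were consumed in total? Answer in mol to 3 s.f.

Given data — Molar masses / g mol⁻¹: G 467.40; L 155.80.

11.7 mol

n(G) = 1300 / 467.40 = 2.781 mol
n(L) = 521 / 155.80 = 3.344 mol
n(Z) via (i) = (3/1)×2.781 = 8.343 mol
n(Z) via (ii) = (2/2)×3.344 = 3.344 mol
total n(Z) = 8.343 + 3.344 = 11.69 mol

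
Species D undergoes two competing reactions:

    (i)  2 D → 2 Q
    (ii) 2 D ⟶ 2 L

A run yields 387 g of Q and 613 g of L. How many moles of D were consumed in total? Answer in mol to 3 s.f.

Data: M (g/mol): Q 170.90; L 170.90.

n(Q) = 387 / 170.90 = 2.264 mol
n(L) = 613 / 170.90 = 3.587 mol
n(D) via (i) = (2/2)×2.264 = 2.264 mol
n(D) via (ii) = (2/2)×3.587 = 3.587 mol
total n(D) = 2.264 + 3.587 = 5.851 mol

5.85 mol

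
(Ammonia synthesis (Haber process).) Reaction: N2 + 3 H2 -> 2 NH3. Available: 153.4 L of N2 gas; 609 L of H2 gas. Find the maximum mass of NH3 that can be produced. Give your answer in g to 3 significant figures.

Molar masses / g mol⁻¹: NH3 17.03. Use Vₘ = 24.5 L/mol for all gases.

213 g

n(N2) = 153.4 / 24.5 = 6.261 mol
n(H2) = 609.0 / 24.5 = 24.86 mol
n/ν for N2 = 6.261/1 = 6.261
n/ν for H2 = 24.86/3 = 8.287
Smallest n/ν is N2 → limiting reagent.
n(NH3) = (2/1) × 6.261 = 12.52 mol
mass = 12.52 × 17.03 = 213.2 g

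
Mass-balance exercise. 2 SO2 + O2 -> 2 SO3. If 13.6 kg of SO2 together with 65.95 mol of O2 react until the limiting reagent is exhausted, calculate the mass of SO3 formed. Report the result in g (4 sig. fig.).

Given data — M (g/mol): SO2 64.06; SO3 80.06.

10560 g

n(SO2) = 13.60×1000 / 64.06 = 212.3 mol
n(O2) = 65.95 mol
n/ν for SO2 = 212.3/2 = 106.2
n/ν for O2 = 65.95/1 = 65.95
Smallest n/ν is O2 → limiting reagent.
n(SO3) = (2/1) × 65.95 = 131.9 mol
mass = 131.9 × 80.06 = 10560 g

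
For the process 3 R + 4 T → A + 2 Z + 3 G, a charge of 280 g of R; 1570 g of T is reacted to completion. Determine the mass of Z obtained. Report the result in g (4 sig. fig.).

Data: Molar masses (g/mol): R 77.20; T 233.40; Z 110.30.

266.7 g

n(R) = 280.0 / 77.20 = 3.627 mol
n(T) = 1570 / 233.40 = 6.727 mol
n/ν for R = 3.627/3 = 1.209
n/ν for T = 6.727/4 = 1.682
Smallest n/ν is R → limiting reagent.
n(Z) = (2/3) × 3.627 = 2.418 mol
mass = 2.418 × 110.30 = 266.7 g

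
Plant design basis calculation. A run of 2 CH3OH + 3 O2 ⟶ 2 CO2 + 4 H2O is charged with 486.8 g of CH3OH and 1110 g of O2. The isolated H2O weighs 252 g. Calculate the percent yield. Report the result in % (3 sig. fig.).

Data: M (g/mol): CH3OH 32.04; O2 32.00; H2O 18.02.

n(CH3OH) = 486.8 / 32.04 = 15.19 mol
n(O2) = 1110 / 32.00 = 34.69 mol
n/ν for CH3OH = 15.19/2 = 7.595
n/ν for O2 = 34.69/3 = 11.56
Smallest n/ν is CH3OH → limiting reagent.
theoretical n(H2O) = (4/2) × 15.19 = 30.38 mol → 547.4 g
% yield = 252 / 547.4 × 100 = 46.04 %

46.0 %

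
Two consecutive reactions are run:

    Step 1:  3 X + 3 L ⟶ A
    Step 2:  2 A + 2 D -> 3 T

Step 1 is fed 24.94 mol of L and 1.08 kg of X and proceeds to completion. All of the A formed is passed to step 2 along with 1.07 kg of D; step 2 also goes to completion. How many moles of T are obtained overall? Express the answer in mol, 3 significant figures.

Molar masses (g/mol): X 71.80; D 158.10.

7.52 mol

Step 1:
n(L) = 24.94 mol
n(X) = 1.080×1000 / 71.80 = 15.04 mol
n/ν for L = 24.94/3 = 8.313
n/ν for X = 15.04/3 = 5.013
Smallest n/ν is X → limiting reagent.
n(A) produced = (1/3) × 15.04 = 5.013 mol
Step 2:
n(A) available = 5.013 mol
n(D) = 1.070×1000 / 158.10 = 6.768 mol
n/ν for A = 5.013/2 = 2.507
n/ν for D = 6.768/2 = 3.384
Smallest n/ν is A → limiting reagent.
n(T) = (3/2) × 5.013 = 7.520 mol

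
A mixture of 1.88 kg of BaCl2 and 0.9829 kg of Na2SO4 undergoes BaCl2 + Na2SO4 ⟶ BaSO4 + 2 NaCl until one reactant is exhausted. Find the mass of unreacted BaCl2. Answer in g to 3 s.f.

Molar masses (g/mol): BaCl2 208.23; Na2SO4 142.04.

439 g

n(BaCl2) = 1.880×1000 / 208.23 = 9.028 mol
n(Na2SO4) = 0.9829×1000 / 142.04 = 6.920 mol
n/ν → BaCl2: 9.028, Na2SO4: 6.920; Na2SO4 is limiting.
BaCl2 consumed = (1/1) × 6.920 = 6.920 mol
BaCl2 remaining = 9.028 − 6.920 = 2.108 mol
mass = 2.108 × 208.23 = 438.9 g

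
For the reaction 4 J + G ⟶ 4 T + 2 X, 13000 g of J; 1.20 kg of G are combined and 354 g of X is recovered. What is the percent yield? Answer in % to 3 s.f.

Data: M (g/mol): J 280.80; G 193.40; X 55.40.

51.5 %

n(J) = 13000 / 280.80 = 46.30 mol
n(G) = 1.200×1000 / 193.40 = 6.205 mol
n/ν for J = 46.30/4 = 11.58
n/ν for G = 6.205/1 = 6.205
Smallest n/ν is G → limiting reagent.
theoretical n(X) = (2/1) × 6.205 = 12.41 mol → 687.5 g
% yield = 354 / 687.5 × 100 = 51.49 %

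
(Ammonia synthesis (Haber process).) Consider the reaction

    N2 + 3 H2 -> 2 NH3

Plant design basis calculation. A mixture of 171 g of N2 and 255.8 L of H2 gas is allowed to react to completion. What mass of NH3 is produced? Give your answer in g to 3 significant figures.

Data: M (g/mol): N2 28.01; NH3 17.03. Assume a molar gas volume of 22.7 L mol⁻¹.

n(N2) = 171.0 / 28.01 = 6.105 mol
n(H2) = 255.8 / 22.7 = 11.27 mol
n/ν for N2 = 6.105/1 = 6.105
n/ν for H2 = 11.27/3 = 3.757
Smallest n/ν is H2 → limiting reagent.
n(NH3) = (2/3) × 11.27 = 7.513 mol
mass = 7.513 × 17.03 = 127.9 g

128 g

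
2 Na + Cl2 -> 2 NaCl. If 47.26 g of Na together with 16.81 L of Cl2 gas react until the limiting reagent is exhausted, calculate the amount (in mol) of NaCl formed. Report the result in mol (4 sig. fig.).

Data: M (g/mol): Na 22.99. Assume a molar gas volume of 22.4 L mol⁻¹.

n(Na) = 47.26 / 22.99 = 2.056 mol
n(Cl2) = 16.81 / 22.4 = 0.7504 mol
n/ν → Na: 1.028, Cl2: 0.7504; Cl2 is limiting.
n(NaCl) = (2/1) × 0.7504 = 1.501 mol

1.501 mol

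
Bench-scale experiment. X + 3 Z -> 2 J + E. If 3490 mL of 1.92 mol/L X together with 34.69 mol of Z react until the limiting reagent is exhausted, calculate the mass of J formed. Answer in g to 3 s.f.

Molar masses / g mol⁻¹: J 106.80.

n(X) = 1.92 × 3490/1000 = 6.701 mol
n(Z) = 34.69 mol
n/ν for X = 6.701/1 = 6.701
n/ν for Z = 34.69/3 = 11.56
Smallest n/ν is X → limiting reagent.
n(J) = (2/1) × 6.701 = 13.40 mol
mass = 13.40 × 106.80 = 1431 g

1430 g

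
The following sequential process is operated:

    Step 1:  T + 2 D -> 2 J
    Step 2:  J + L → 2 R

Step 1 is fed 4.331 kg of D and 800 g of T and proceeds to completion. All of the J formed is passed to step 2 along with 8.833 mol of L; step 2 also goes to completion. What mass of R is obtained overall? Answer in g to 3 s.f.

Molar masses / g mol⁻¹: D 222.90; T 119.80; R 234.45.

Step 1:
n(D) = 4.331×1000 / 222.90 = 19.43 mol
n(T) = 800.0 / 119.80 = 6.678 mol
n/ν → D: 9.715, T: 6.678; T is limiting.
n(J) produced = (2/1) × 6.678 = 13.36 mol
Step 2:
n(J) available = 13.36 mol
n(L) = 8.833 mol
n/ν → J: 13.36, L: 8.833; L is limiting.
n(R) = (2/1) × 8.833 = 17.67 mol
mass = 17.67 × 234.45 = 4143 g

4140 g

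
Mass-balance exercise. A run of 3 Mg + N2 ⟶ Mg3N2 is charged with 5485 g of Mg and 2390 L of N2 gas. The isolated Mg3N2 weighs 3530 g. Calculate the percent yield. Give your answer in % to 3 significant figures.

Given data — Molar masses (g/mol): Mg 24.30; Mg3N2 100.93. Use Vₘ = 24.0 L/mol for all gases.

n(Mg) = 5485 / 24.30 = 225.7 mol
n(N2) = 2390 / 24.0 = 99.58 mol
n/ν for Mg = 225.7/3 = 75.23
n/ν for N2 = 99.58/1 = 99.58
Smallest n/ν is Mg → limiting reagent.
theoretical n(Mg3N2) = (1/3) × 225.7 = 75.23 mol → 7593 g
% yield = 3530 / 7593 × 100 = 46.49 %

46.5 %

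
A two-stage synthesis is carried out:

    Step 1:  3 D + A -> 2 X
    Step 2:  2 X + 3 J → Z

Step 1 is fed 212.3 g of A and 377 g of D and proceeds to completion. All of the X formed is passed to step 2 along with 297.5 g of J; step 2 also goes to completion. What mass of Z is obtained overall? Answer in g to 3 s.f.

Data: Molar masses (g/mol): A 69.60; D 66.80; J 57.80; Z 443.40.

761 g

Step 1:
n(A) = 212.3 / 69.60 = 3.050 mol
n(D) = 377.0 / 66.80 = 5.644 mol
n/ν for A = 3.050/1 = 3.050
n/ν for D = 5.644/3 = 1.881
Smallest n/ν is D → limiting reagent.
n(X) produced = (2/3) × 5.644 = 3.763 mol
Step 2:
n(X) available = 3.763 mol
n(J) = 297.5 / 57.80 = 5.147 mol
n/ν for X = 3.763/2 = 1.882
n/ν for J = 5.147/3 = 1.716
Smallest n/ν is J → limiting reagent.
n(Z) = (1/3) × 5.147 = 1.716 mol
mass = 1.716 × 443.40 = 760.9 g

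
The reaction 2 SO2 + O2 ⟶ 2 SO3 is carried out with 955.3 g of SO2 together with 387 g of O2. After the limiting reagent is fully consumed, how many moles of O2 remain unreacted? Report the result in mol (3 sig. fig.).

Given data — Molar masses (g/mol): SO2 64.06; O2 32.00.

n(SO2) = 955.3 / 64.06 = 14.91 mol
n(O2) = 387.0 / 32.00 = 12.09 mol
n/ν for SO2 = 14.91/2 = 7.455
n/ν for O2 = 12.09/1 = 12.09
Smallest n/ν is SO2 → limiting reagent.
O2 consumed = (1/2) × 14.91 = 7.455 mol
O2 remaining = 12.09 − 7.455 = 4.635 mol

4.64 mol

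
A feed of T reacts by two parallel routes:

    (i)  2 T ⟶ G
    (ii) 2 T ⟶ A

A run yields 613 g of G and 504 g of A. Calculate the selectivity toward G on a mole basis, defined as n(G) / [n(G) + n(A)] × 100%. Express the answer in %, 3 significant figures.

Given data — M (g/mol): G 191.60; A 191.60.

n(G) = 613 / 191.60 = 3.199 mol
n(A) = 504 / 191.60 = 2.630 mol
selectivity = 3.199/(3.199+2.630) × 100 = 54.88 %

54.9 %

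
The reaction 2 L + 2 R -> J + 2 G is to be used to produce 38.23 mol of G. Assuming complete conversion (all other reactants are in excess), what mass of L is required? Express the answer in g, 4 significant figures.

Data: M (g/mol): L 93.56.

n(G) = 38.23 mol
n(L) = (2/2) × 38.23 = 38.23 mol
mass = 38.23 × 93.56 = 3577 g

3577 g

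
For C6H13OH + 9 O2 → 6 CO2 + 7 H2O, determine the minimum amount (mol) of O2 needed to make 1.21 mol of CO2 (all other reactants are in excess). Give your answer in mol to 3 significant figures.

1.82 mol

n(CO2) = 1.210 mol
n(O2) = (9/6) × 1.210 = 1.815 mol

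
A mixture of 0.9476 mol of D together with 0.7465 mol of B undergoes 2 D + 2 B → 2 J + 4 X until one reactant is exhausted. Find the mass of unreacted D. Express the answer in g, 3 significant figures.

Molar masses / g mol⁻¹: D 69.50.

n(D) = 0.9476 mol
n(B) = 0.7465 mol
n/ν for D = 0.9476/2 = 0.4738
n/ν for B = 0.7465/2 = 0.3733
Smallest n/ν is B → limiting reagent.
D consumed = (2/2) × 0.7465 = 0.7465 mol
D remaining = 0.9476 − 0.7465 = 0.2011 mol
mass = 0.2011 × 69.50 = 13.98 g

14.0 g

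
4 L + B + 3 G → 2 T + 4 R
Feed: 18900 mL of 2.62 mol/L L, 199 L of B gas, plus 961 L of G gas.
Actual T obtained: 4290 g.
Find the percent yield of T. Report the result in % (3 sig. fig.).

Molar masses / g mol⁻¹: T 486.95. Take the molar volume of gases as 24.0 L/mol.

53.1 %

n(L) = 2.62 × 18900/1000 = 49.52 mol
n(B) = 199.0 / 24.0 = 8.292 mol
n(G) = 961.0 / 24.0 = 40.04 mol
n/ν → L: 12.38, B: 8.292, G: 13.35; B is limiting.
theoretical n(T) = (2/1) × 8.292 = 16.58 mol → 8074 g
% yield = 4290 / 8074 × 100 = 53.13 %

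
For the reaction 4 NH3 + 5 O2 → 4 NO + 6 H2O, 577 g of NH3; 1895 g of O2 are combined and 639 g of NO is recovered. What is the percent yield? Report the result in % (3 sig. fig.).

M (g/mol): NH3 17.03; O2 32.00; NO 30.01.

n(NH3) = 577.0 / 17.03 = 33.88 mol
n(O2) = 1895 / 32.00 = 59.22 mol
n/ν → NH3: 8.470, O2: 11.84; NH3 is limiting.
theoretical n(NO) = (4/4) × 33.88 = 33.88 mol → 1017 g
% yield = 639 / 1017 × 100 = 62.83 %

62.8 %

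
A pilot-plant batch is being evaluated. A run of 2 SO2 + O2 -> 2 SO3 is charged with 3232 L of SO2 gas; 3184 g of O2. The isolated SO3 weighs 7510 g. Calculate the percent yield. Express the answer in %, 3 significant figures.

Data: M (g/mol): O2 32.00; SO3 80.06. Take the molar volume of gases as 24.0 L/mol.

69.7 %

n(SO2) = 3232 / 24.0 = 134.7 mol
n(O2) = 3184 / 32.00 = 99.50 mol
n/ν for SO2 = 134.7/2 = 67.35
n/ν for O2 = 99.50/1 = 99.50
Smallest n/ν is SO2 → limiting reagent.
theoretical n(SO3) = (2/2) × 134.7 = 134.7 mol → 10780 g
% yield = 7510 / 10780 × 100 = 69.67 %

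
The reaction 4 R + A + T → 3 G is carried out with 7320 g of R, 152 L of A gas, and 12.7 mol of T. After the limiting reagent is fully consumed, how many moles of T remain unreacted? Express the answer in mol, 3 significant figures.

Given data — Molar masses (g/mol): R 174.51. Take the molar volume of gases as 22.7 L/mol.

n(R) = 7320 / 174.51 = 41.95 mol
n(A) = 152.0 / 22.7 = 6.696 mol
n(T) = 12.70 mol
n/ν for R = 41.95/4 = 10.49
n/ν for A = 6.696/1 = 6.696
n/ν for T = 12.70/1 = 12.70
Smallest n/ν is A → limiting reagent.
T consumed = (1/1) × 6.696 = 6.696 mol
T remaining = 12.70 − 6.696 = 6.004 mol

6.00 mol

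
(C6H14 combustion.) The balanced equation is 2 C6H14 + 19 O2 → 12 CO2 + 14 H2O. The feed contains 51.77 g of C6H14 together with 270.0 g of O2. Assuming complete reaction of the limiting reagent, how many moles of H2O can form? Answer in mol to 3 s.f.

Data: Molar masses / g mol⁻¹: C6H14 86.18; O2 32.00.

n(C6H14) = 51.77 / 86.18 = 0.6007 mol
n(O2) = 270.0 / 32.00 = 8.438 mol
n/ν for C6H14 = 0.6007/2 = 0.3004
n/ν for O2 = 8.438/19 = 0.4441
Smallest n/ν is C6H14 → limiting reagent.
n(H2O) = (14/2) × 0.6007 = 4.205 mol

4.21 mol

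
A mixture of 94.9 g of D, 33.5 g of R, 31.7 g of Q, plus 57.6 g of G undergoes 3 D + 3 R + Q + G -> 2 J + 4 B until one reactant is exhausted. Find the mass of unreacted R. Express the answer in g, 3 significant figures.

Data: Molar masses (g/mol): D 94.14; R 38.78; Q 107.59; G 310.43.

11.9 g

n(D) = 94.90 / 94.14 = 1.008 mol
n(R) = 33.50 / 38.78 = 0.8638 mol
n(Q) = 31.70 / 107.59 = 0.2946 mol
n(G) = 57.60 / 310.43 = 0.1855 mol
n/ν → D: 0.3360, R: 0.2879, Q: 0.2946, G: 0.1855; G is limiting.
R consumed = (3/1) × 0.1855 = 0.5565 mol
R remaining = 0.8638 − 0.5565 = 0.3073 mol
mass = 0.3073 × 38.78 = 11.92 g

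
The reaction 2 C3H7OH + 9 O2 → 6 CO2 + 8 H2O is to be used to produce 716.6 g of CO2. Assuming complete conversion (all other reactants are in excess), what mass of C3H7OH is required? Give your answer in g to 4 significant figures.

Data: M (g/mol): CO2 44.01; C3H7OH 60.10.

n(CO2) = 716.6 / 44.01 = 16.28 mol
n(C3H7OH) = (2/6) × 16.28 = 5.427 mol
mass = 5.427 × 60.10 = 326.2 g

326.2 g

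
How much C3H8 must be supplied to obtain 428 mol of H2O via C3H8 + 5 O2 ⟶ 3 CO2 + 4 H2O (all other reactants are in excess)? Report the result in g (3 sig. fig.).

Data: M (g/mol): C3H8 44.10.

4720 g

n(H2O) = 428.0 mol
n(C3H8) = (1/4) × 428.0 = 107.0 mol
mass = 107.0 × 44.10 = 4719 g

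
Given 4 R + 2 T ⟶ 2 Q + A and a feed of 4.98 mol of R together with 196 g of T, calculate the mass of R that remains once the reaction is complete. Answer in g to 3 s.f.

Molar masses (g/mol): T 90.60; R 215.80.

141 g

n(R) = 4.980 mol
n(T) = 196.0 / 90.60 = 2.163 mol
n/ν → R: 1.245, T: 1.082; T is limiting.
R consumed = (4/2) × 2.163 = 4.326 mol
R remaining = 4.980 − 4.326 = 0.6540 mol
mass = 0.6540 × 215.80 = 141.1 g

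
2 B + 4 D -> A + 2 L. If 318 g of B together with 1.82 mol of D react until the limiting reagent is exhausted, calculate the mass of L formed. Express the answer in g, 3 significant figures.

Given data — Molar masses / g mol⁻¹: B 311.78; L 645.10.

587 g

n(B) = 318.0 / 311.78 = 1.020 mol
n(D) = 1.820 mol
n/ν → B: 0.5100, D: 0.4550; D is limiting.
n(L) = (2/4) × 1.820 = 0.9100 mol
mass = 0.9100 × 645.10 = 587.0 g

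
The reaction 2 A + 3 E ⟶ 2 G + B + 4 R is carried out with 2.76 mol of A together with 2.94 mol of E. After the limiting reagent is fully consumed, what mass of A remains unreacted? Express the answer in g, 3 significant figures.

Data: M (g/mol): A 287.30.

n(A) = 2.760 mol
n(E) = 2.940 mol
n/ν → A: 1.380, E: 0.9800; E is limiting.
A consumed = (2/3) × 2.940 = 1.960 mol
A remaining = 2.760 − 1.960 = 0.8000 mol
mass = 0.8000 × 287.30 = 229.8 g

230 g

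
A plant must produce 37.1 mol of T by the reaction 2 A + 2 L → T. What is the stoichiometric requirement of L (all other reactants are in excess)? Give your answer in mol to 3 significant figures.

74.2 mol

n(T) = 37.10 mol
n(L) = (2/1) × 37.10 = 74.20 mol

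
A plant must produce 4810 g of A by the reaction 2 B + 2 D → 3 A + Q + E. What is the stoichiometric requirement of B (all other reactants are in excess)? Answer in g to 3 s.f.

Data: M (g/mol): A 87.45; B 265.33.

n(A) = 4810 / 87.45 = 55.00 mol
n(B) = (2/3) × 55.00 = 36.67 mol
mass = 36.67 × 265.33 = 9730 g

9730 g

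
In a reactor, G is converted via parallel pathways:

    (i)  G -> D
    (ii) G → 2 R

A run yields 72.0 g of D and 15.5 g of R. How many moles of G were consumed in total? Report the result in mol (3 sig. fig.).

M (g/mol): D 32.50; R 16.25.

n(D) = 72.0 / 32.50 = 2.215 mol
n(R) = 15.5 / 16.25 = 0.9538 mol
n(G) via (i) = (1/1)×2.215 = 2.215 mol
n(G) via (ii) = (1/2)×0.9538 = 0.4769 mol
total n(G) = 2.215 + 0.4769 = 2.692 mol

2.69 mol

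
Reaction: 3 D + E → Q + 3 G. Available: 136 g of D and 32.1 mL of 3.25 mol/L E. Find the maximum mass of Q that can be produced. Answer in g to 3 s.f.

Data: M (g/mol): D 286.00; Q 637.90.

66.5 g

n(D) = 136.0 / 286.00 = 0.4755 mol
n(E) = 3.25 × 32.10/1000 = 0.1043 mol
n/ν → D: 0.1585, E: 0.1043; E is limiting.
n(Q) = (1/1) × 0.1043 = 0.1043 mol
mass = 0.1043 × 637.90 = 66.53 g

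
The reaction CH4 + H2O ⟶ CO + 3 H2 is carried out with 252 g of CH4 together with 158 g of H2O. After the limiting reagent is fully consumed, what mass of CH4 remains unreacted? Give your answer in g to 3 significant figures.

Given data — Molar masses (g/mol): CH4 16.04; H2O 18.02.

n(CH4) = 252.0 / 16.04 = 15.71 mol
n(H2O) = 158.0 / 18.02 = 8.768 mol
n/ν → CH4: 15.71, H2O: 8.768; H2O is limiting.
CH4 consumed = (1/1) × 8.768 = 8.768 mol
CH4 remaining = 15.71 − 8.768 = 6.942 mol
mass = 6.942 × 16.04 = 111.3 g

111 g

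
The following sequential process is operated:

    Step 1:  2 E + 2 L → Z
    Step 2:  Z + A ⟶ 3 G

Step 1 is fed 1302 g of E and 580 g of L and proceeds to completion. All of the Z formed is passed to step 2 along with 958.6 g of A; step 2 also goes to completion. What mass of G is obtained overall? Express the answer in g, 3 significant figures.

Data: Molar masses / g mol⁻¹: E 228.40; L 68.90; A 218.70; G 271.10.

2320 g

Step 1:
n(E) = 1302 / 228.40 = 5.701 mol
n(L) = 580.0 / 68.90 = 8.418 mol
n/ν for E = 5.701/2 = 2.851
n/ν for L = 8.418/2 = 4.209
Smallest n/ν is E → limiting reagent.
n(Z) produced = (1/2) × 5.701 = 2.851 mol
Step 2:
n(Z) available = 2.851 mol
n(A) = 958.6 / 218.70 = 4.383 mol
n/ν for Z = 2.851/1 = 2.851
n/ν for A = 4.383/1 = 4.383
Smallest n/ν is Z → limiting reagent.
n(G) = (3/1) × 2.851 = 8.553 mol
mass = 8.553 × 271.10 = 2319 g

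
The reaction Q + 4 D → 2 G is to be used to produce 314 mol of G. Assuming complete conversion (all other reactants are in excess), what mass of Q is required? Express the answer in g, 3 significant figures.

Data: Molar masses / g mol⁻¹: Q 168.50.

26500 g

n(G) = 314.0 mol
n(Q) = (1/2) × 314.0 = 157.0 mol
mass = 157.0 × 168.50 = 26450 g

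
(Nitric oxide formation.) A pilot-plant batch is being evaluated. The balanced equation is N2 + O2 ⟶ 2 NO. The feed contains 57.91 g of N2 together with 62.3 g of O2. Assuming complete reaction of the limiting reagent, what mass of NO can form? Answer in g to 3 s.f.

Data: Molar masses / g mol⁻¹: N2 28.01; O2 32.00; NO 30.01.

117 g

n(N2) = 57.91 / 28.01 = 2.067 mol
n(O2) = 62.30 / 32.00 = 1.947 mol
n/ν for N2 = 2.067/1 = 2.067
n/ν for O2 = 1.947/1 = 1.947
Smallest n/ν is O2 → limiting reagent.
n(NO) = (2/1) × 1.947 = 3.894 mol
mass = 3.894 × 30.01 = 116.9 g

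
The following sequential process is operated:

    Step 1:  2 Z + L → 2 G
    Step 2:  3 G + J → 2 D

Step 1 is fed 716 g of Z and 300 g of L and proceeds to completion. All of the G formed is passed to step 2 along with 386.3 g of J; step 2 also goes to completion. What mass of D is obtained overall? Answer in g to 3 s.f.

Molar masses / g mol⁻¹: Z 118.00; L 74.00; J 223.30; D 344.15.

1190 g

Step 1:
n(Z) = 716.0 / 118.00 = 6.068 mol
n(L) = 300.0 / 74.00 = 4.054 mol
n/ν for Z = 6.068/2 = 3.034
n/ν for L = 4.054/1 = 4.054
Smallest n/ν is Z → limiting reagent.
n(G) produced = (2/2) × 6.068 = 6.068 mol
Step 2:
n(G) available = 6.068 mol
n(J) = 386.3 / 223.30 = 1.730 mol
n/ν for G = 6.068/3 = 2.023
n/ν for J = 1.730/1 = 1.730
Smallest n/ν is J → limiting reagent.
n(D) = (2/1) × 1.730 = 3.460 mol
mass = 3.460 × 344.15 = 1191 g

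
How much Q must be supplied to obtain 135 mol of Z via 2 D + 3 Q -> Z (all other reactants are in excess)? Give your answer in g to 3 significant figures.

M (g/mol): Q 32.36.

n(Z) = 135.0 mol
n(Q) = (3/1) × 135.0 = 405.0 mol
mass = 405.0 × 32.36 = 13110 g

13100 g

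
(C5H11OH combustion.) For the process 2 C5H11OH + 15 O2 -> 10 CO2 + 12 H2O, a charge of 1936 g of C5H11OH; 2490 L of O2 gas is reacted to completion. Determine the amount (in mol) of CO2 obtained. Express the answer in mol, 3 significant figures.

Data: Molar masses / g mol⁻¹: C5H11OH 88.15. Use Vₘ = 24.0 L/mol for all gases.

69.2 mol

n(C5H11OH) = 1936 / 88.15 = 21.96 mol
n(O2) = 2490 / 24.0 = 103.8 mol
n/ν for C5H11OH = 21.96/2 = 10.98
n/ν for O2 = 103.8/15 = 6.920
Smallest n/ν is O2 → limiting reagent.
n(CO2) = (10/15) × 103.8 = 69.20 mol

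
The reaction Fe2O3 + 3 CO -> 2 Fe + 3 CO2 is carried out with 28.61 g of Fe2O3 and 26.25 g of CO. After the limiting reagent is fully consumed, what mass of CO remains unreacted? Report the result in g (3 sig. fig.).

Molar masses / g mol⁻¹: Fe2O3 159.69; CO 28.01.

n(Fe2O3) = 28.61 / 159.69 = 0.1792 mol
n(CO) = 26.25 / 28.01 = 0.9372 mol
n/ν for Fe2O3 = 0.1792/1 = 0.1792
n/ν for CO = 0.9372/3 = 0.3124
Smallest n/ν is Fe2O3 → limiting reagent.
CO consumed = (3/1) × 0.1792 = 0.5376 mol
CO remaining = 0.9372 − 0.5376 = 0.3996 mol
mass = 0.3996 × 28.01 = 11.19 g

11.2 g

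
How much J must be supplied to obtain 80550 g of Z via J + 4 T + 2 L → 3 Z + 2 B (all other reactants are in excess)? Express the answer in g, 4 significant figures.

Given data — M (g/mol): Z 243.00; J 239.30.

26440 g

n(Z) = 80550 / 243.00 = 331.5 mol
n(J) = (1/3) × 331.5 = 110.5 mol
mass = 110.5 × 239.30 = 26440 g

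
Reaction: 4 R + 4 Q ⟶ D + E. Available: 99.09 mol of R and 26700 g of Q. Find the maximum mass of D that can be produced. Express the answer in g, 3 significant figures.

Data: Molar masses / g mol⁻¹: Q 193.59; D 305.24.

7560 g

n(R) = 99.09 mol
n(Q) = 26700 / 193.59 = 137.9 mol
n/ν → R: 24.77, Q: 34.48; R is limiting.
n(D) = (1/4) × 99.09 = 24.77 mol
mass = 24.77 × 305.24 = 7561 g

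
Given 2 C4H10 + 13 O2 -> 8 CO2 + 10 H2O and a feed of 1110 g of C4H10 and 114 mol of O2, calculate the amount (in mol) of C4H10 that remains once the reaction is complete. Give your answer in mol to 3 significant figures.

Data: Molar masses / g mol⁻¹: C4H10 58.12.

1.56 mol

n(C4H10) = 1110 / 58.12 = 19.10 mol
n(O2) = 114.0 mol
n/ν for C4H10 = 19.10/2 = 9.550
n/ν for O2 = 114.0/13 = 8.769
Smallest n/ν is O2 → limiting reagent.
C4H10 consumed = (2/13) × 114.0 = 17.54 mol
C4H10 remaining = 19.10 − 17.54 = 1.560 mol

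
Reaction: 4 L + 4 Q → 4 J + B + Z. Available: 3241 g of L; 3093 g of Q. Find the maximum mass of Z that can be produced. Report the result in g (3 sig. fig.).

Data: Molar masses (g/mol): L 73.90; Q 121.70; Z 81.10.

n(L) = 3241 / 73.90 = 43.86 mol
n(Q) = 3093 / 121.70 = 25.41 mol
n/ν for L = 43.86/4 = 10.97
n/ν for Q = 25.41/4 = 6.353
Smallest n/ν is Q → limiting reagent.
n(Z) = (1/4) × 25.41 = 6.353 mol
mass = 6.353 × 81.10 = 515.2 g

515 g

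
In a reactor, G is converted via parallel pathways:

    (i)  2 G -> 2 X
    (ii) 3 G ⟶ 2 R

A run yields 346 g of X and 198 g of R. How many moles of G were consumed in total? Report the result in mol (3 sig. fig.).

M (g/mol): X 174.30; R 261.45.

n(X) = 346 / 174.30 = 1.985 mol
n(R) = 198 / 261.45 = 0.7573 mol
n(G) via (i) = (2/2)×1.985 = 1.985 mol
n(G) via (ii) = (3/2)×0.7573 = 1.136 mol
total n(G) = 1.985 + 1.136 = 3.121 mol

3.12 mol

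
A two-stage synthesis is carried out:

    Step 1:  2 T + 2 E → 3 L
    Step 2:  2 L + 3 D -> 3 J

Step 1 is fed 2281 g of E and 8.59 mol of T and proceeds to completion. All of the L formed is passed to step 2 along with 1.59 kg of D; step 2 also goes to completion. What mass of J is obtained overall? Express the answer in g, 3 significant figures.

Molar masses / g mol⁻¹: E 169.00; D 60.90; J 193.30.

3740 g

Step 1:
n(E) = 2281 / 169.00 = 13.50 mol
n(T) = 8.590 mol
n/ν for E = 13.50/2 = 6.750
n/ν for T = 8.590/2 = 4.295
Smallest n/ν is T → limiting reagent.
n(L) produced = (3/2) × 8.590 = 12.89 mol
Step 2:
n(L) available = 12.89 mol
n(D) = 1.590×1000 / 60.90 = 26.11 mol
n/ν for L = 12.89/2 = 6.445
n/ν for D = 26.11/3 = 8.703
Smallest n/ν is L → limiting reagent.
n(J) = (3/2) × 12.89 = 19.34 mol
mass = 19.34 × 193.30 = 3738 g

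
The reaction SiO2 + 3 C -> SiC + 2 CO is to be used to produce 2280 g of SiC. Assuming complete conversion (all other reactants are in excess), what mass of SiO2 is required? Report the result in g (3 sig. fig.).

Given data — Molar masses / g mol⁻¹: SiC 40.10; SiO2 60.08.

3420 g

n(SiC) = 2280 / 40.10 = 56.86 mol
n(SiO2) = (1/1) × 56.86 = 56.86 mol
mass = 56.86 × 60.08 = 3416 g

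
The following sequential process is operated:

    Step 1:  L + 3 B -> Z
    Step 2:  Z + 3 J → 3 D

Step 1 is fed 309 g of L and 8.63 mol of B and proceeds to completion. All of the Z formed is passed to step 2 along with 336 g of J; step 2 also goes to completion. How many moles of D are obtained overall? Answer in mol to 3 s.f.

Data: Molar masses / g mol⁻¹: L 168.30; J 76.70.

4.38 mol

Step 1:
n(L) = 309.0 / 168.30 = 1.836 mol
n(B) = 8.630 mol
n/ν for L = 1.836/1 = 1.836
n/ν for B = 8.630/3 = 2.877
Smallest n/ν is L → limiting reagent.
n(Z) produced = (1/1) × 1.836 = 1.836 mol
Step 2:
n(Z) available = 1.836 mol
n(J) = 336.0 / 76.70 = 4.381 mol
n/ν for Z = 1.836/1 = 1.836
n/ν for J = 4.381/3 = 1.460
Smallest n/ν is J → limiting reagent.
n(D) = (3/3) × 4.381 = 4.381 mol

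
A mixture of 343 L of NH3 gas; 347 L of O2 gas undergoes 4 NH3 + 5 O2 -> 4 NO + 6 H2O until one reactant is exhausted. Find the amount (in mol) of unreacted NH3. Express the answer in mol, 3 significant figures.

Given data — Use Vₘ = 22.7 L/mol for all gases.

2.88 mol

n(NH3) = 343.0 / 22.7 = 15.11 mol
n(O2) = 347.0 / 22.7 = 15.29 mol
n/ν for NH3 = 15.11/4 = 3.778
n/ν for O2 = 15.29/5 = 3.058
Smallest n/ν is O2 → limiting reagent.
NH3 consumed = (4/5) × 15.29 = 12.23 mol
NH3 remaining = 15.11 − 12.23 = 2.880 mol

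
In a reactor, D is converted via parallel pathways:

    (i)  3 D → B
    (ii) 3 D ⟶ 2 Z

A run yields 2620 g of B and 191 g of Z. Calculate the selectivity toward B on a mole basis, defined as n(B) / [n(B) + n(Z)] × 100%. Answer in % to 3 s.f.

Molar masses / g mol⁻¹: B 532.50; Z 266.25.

n(B) = 2620 / 532.50 = 4.920 mol
n(Z) = 191 / 266.25 = 0.7174 mol
selectivity = 4.920/(4.920+0.7174) × 100 = 87.27 %

87.3 %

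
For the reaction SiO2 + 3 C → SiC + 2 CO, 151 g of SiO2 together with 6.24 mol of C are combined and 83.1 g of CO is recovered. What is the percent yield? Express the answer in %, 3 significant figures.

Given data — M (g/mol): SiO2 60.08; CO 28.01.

71.3 %

n(SiO2) = 151.0 / 60.08 = 2.513 mol
n(C) = 6.240 mol
n/ν for SiO2 = 2.513/1 = 2.513
n/ν for C = 6.240/3 = 2.080
Smallest n/ν is C → limiting reagent.
theoretical n(CO) = (2/3) × 6.240 = 4.160 mol → 116.5 g
% yield = 83.1 / 116.5 × 100 = 71.33 %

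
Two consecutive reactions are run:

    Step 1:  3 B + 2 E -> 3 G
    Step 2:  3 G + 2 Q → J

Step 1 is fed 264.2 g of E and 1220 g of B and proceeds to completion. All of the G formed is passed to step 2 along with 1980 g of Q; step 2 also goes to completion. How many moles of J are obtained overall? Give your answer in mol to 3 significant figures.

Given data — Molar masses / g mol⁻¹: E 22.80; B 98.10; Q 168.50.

4.15 mol

Step 1:
n(E) = 264.2 / 22.80 = 11.59 mol
n(B) = 1220 / 98.10 = 12.44 mol
n/ν → E: 5.795, B: 4.147; B is limiting.
n(G) produced = (3/3) × 12.44 = 12.44 mol
Step 2:
n(G) available = 12.44 mol
n(Q) = 1980 / 168.50 = 11.75 mol
n/ν → G: 4.147, Q: 5.875; G is limiting.
n(J) = (1/3) × 12.44 = 4.147 mol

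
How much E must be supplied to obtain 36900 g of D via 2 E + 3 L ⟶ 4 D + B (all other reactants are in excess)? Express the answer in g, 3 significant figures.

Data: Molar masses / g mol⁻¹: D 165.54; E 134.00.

n(D) = 36900 / 165.54 = 222.9 mol
n(E) = (2/4) × 222.9 = 111.5 mol
mass = 111.5 × 134.00 = 14940 g

14900 g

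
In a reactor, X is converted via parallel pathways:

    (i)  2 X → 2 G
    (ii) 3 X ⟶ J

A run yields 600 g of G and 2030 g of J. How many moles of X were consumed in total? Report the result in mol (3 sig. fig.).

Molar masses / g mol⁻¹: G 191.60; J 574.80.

13.7 mol

n(G) = 600 / 191.60 = 3.132 mol
n(J) = 2030 / 574.80 = 3.532 mol
n(X) via (i) = (2/2)×3.132 = 3.132 mol
n(X) via (ii) = (3/1)×3.532 = 10.60 mol
total n(X) = 3.132 + 10.60 = 13.73 mol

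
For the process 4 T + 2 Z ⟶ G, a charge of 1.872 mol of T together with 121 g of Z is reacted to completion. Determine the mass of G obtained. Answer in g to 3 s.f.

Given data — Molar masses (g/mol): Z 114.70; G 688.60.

322 g

n(T) = 1.872 mol
n(Z) = 121.0 / 114.70 = 1.055 mol
n/ν for T = 1.872/4 = 0.4680
n/ν for Z = 1.055/2 = 0.5275
Smallest n/ν is T → limiting reagent.
n(G) = (1/4) × 1.872 = 0.4680 mol
mass = 0.4680 × 688.60 = 322.3 g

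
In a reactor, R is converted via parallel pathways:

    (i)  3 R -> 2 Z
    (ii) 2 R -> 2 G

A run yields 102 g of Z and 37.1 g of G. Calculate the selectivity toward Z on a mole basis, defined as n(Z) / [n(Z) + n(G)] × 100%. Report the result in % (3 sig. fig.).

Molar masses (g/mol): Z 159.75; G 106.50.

64.7 %

n(Z) = 102 / 159.75 = 0.6385 mol
n(G) = 37.1 / 106.50 = 0.3484 mol
selectivity = 0.6385/(0.6385+0.3484) × 100 = 64.70 %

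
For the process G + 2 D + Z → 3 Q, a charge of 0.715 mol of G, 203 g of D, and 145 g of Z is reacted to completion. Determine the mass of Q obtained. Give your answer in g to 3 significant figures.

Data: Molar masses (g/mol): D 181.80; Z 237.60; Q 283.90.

n(G) = 0.7150 mol
n(D) = 203.0 / 181.80 = 1.117 mol
n(Z) = 145.0 / 237.60 = 0.6103 mol
n/ν for G = 0.7150/1 = 0.7150
n/ν for D = 1.117/2 = 0.5585
n/ν for Z = 0.6103/1 = 0.6103
Smallest n/ν is D → limiting reagent.
n(Q) = (3/2) × 1.117 = 1.676 mol
mass = 1.676 × 283.90 = 475.8 g

476 g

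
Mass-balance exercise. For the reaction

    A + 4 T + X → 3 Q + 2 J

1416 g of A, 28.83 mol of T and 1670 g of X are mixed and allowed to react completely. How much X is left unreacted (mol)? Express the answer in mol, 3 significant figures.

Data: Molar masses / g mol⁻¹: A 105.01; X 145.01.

4.31 mol

n(A) = 1416 / 105.01 = 13.48 mol
n(T) = 28.83 mol
n(X) = 1670 / 145.01 = 11.52 mol
n/ν → A: 13.48, T: 7.208, X: 11.52; T is limiting.
X consumed = (1/4) × 28.83 = 7.208 mol
X remaining = 11.52 − 7.208 = 4.312 mol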